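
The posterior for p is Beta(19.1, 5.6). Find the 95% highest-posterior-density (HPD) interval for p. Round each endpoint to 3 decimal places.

[0.610, 0.924]

The posterior is unimodal and skewed, so the HPD interval has equal density at both endpoints and is the shortest 95% interval.
Solving f(0.610) = f(0.924) with F(0.924) − F(0.610) = 0.95 gives [0.610, 0.924].
For comparison, the equal-tailed interval is [0.593, 0.912]; the HPD is narrower and shifted toward the mode.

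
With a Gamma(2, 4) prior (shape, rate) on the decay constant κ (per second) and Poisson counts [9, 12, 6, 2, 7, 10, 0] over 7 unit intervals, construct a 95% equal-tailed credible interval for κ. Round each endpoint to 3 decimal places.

[3.217, 5.682]

Posterior: Gamma(2+46, 4+7) = Gamma(48, 11) (shape, rate).
Equal-tailed 95% interval: Gamma(48, 11) quantiles at 0.025 and 0.975.
Posterior mean ≈ 4.364, SD ≈ 0.630; a Normal approximation gives roughly [3.129, 5.598].
Exact: lower = 3.217; upper = 5.682.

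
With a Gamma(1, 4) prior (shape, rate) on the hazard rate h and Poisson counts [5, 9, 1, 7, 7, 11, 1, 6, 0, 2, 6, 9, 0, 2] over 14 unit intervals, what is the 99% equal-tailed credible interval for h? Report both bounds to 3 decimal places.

Posterior: Gamma(1+66, 4+14) = Gamma(67, 18) (shape, rate).
Equal-tailed 99% interval: Gamma(67, 18) quantiles at 0.005 and 0.995.
Posterior mean ≈ 3.722, SD ≈ 0.455; a Normal approximation gives roughly [2.551, 4.894].
Exact: lower = 2.655; upper = 4.998.

[2.655, 4.998]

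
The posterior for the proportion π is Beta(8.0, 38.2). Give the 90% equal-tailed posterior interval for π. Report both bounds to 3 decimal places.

Posterior: Beta(8.0, 38.2).
Equal-tailed 90% interval: the 0.05 and 0.95 quantiles of Beta(8.0, 38.2).
Posterior mean ≈ 0.173, SD ≈ 0.055; a Normal approximation gives roughly [0.083, 0.264].
Exact: F⁻¹(0.05) = 0.091; F⁻¹(0.95) = 0.271.

[0.091, 0.271]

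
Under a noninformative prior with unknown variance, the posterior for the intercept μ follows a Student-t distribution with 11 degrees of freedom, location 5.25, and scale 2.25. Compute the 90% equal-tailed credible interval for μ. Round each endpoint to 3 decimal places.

[1.209, 9.291]

The t_11 distribution is symmetric; the 90% interval is 5.25 ± t·2.25 with t_{0.95,11} = 1.796.
Half-width: 1.796 × 2.25 = 4.041.
5.25 − 4.041 = 1.209; 5.25 + 4.041 = 9.291.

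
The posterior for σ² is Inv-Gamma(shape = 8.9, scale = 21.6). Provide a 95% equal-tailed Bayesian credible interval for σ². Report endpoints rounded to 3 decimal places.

Inverse-Gamma(8.9, 21.6) quantiles: F⁻¹(0.025) and F⁻¹(0.975).
Equivalently, 1/σ² ~ Gamma(8.9, rate = 21.6); invert its 0.975 and 0.025 quantiles.
Posterior mean ≈ 2.734, SD ≈ 1.041; a Normal approximation gives roughly [0.694, 4.774].
Exact: lower = 1.382; upper = 5.336.

[1.382, 5.336]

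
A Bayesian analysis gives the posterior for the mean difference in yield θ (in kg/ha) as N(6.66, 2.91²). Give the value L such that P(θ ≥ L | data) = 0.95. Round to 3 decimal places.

1.873

Need L with P(θ ≥ L) = 0.95: L = 6.66 − z_{0.05}·2.91.
z = 1.645; L = 6.66 − 1.645 × 2.91 = 1.873.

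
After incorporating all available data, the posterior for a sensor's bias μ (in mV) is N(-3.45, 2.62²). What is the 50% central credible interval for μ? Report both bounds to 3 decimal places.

The posterior is symmetric, so the 50% equal-tailed interval is μ = -3.45 ± z·2.62 with z = 0.674.
Half-width: 0.674 × 2.62 = 1.767.
-3.45 − 1.767 = -5.217; -3.45 + 1.767 = -1.683.

[-5.217, -1.683]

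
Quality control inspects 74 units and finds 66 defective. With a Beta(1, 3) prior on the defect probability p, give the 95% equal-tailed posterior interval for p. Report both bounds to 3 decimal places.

[0.774, 0.926]

Posterior: Beta(1+66, 3+8) = Beta(67, 11).
Equal-tailed 95% interval: the 0.025 and 0.975 quantiles of Beta(67, 11).
Posterior mean ≈ 0.859, SD ≈ 0.039; a Normal approximation gives roughly [0.782, 0.936].
Exact: F⁻¹(0.025) = 0.774; F⁻¹(0.975) = 0.926.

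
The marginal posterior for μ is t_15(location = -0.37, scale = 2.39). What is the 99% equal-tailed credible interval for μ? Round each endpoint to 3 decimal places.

[-7.413, 6.673]

The t_15 distribution is symmetric; the 99% interval is -0.37 ± t·2.39 with t_{0.995,15} = 2.947.
Half-width: 2.947 × 2.39 = 7.043.
-0.37 − 7.043 = -7.413; -0.37 + 7.043 = 6.673.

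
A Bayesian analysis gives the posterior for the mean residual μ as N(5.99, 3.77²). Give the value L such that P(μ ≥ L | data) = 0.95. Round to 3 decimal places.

Need L with P(μ ≥ L) = 0.95: L = 5.99 − z_{0.05}·3.77.
z = 1.645; L = 5.99 − 1.645 × 3.77 = -0.211.

-0.211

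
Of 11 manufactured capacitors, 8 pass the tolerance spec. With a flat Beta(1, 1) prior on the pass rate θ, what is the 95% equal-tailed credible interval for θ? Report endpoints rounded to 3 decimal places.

Posterior: Beta(1+8, 1+3) = Beta(9, 4).
Equal-tailed 95% interval: the 0.025 and 0.975 quantiles of Beta(9, 4).
Posterior mean ≈ 0.692, SD ≈ 0.123; a Normal approximation gives roughly [0.451, 0.934].
Exact: F⁻¹(0.025) = 0.428; F⁻¹(0.975) = 0.901.

[0.428, 0.901]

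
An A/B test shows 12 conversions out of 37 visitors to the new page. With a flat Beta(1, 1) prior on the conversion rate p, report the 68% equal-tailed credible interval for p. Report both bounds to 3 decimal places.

[0.258, 0.408]

Posterior: Beta(1+12, 1+25) = Beta(13, 26).
Equal-tailed 68% interval: the 0.16 and 0.84 quantiles of Beta(13, 26).
Posterior mean ≈ 0.333, SD ≈ 0.075; a Normal approximation gives roughly [0.259, 0.407].
Exact: F⁻¹(0.16) = 0.258; F⁻¹(0.84) = 0.408.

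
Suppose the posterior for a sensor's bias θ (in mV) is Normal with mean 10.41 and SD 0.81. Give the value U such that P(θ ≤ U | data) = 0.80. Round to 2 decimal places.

11.09

Need U with P(θ ≤ U) = 0.80: U = 10.41 + z_{0.2}·0.81.
z = 0.842; U = 10.41 + 0.842 × 0.81 = 11.09.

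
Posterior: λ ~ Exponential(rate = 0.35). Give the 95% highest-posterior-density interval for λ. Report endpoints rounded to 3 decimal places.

The exponential density is strictly decreasing on [0, ∞), so the HPD interval is anchored at 0: [0, q] with P(λ ≤ q) = 0.95.
q = −ln(1 − 0.95) / 0.35 = 2.9957 / 0.35 = 8.559.

[0.000, 8.559]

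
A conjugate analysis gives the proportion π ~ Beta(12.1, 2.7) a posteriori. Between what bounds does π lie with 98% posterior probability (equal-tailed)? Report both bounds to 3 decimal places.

[0.542, 0.974]

Posterior: Beta(12.1, 2.7).
Equal-tailed 98% interval: the 0.01 and 0.99 quantiles of Beta(12.1, 2.7).
Posterior mean ≈ 0.818, SD ≈ 0.097; a Normal approximation gives roughly [0.592, 1.044].
Exact: F⁻¹(0.01) = 0.542; F⁻¹(0.99) = 0.974.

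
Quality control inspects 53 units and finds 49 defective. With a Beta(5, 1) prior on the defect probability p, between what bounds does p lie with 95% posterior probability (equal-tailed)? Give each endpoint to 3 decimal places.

[0.833, 0.971]

Posterior: Beta(5+49, 1+4) = Beta(54, 5).
Equal-tailed 95% interval: the 0.025 and 0.975 quantiles of Beta(54, 5).
Posterior mean ≈ 0.915, SD ≈ 0.036; a Normal approximation gives roughly [0.845, 0.986].
Exact: F⁻¹(0.025) = 0.833; F⁻¹(0.975) = 0.971.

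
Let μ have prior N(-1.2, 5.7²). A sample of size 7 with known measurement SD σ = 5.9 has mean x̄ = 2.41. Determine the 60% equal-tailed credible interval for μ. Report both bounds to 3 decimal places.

[0.183, 3.679]

Posterior precision = 1/5.7² + 7/5.9² = 0.0308 + 0.2011 = 0.2319, so posterior SD = 2.0767.
Posterior mean = (-1.2/5.7² + 7·2.41/5.9²) / 0.2319 = 1.9308.
Interval: 1.9308 ± 0.842 × 2.0767 → [0.183, 3.679].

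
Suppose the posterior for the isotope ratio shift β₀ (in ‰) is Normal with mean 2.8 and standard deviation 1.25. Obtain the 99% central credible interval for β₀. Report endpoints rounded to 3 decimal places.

The posterior is symmetric, so the 99% equal-tailed interval is β₀ = 2.8 ± z·1.25 with z = 2.576.
Half-width: 2.576 × 1.25 = 3.220.
2.8 − 3.220 = -0.420; 2.8 + 3.220 = 6.020.

[-0.420, 6.020]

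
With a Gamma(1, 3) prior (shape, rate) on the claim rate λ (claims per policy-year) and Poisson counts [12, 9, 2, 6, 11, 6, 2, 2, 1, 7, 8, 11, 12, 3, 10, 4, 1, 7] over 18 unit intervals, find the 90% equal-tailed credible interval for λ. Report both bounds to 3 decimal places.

[4.664, 6.342]

Posterior: Gamma(1+114, 3+18) = Gamma(115, 21) (shape, rate).
Equal-tailed 90% interval: Gamma(115, 21) quantiles at 0.05 and 0.95.
Posterior mean ≈ 5.476, SD ≈ 0.511; a Normal approximation gives roughly [4.636, 6.316].
Exact: lower = 4.664; upper = 6.342.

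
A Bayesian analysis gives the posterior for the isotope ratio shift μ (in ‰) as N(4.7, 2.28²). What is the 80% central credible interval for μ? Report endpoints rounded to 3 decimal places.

[1.778, 7.622]

The posterior is symmetric, so the 80% equal-tailed interval is μ = 4.7 ± z·2.28 with z = 1.282.
Half-width: 1.282 × 2.28 = 2.922.
4.7 − 2.922 = 1.778; 4.7 + 2.922 = 7.622.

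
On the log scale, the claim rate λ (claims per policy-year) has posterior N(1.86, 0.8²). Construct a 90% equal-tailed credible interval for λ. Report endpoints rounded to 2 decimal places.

On the log scale the 90% interval is 1.86 ± 1.645 × 0.8 = [0.5441, 3.1759].
Exponentiate: [e^0.5441, e^3.1759] = [1.72, 23.95].

[1.72, 23.95]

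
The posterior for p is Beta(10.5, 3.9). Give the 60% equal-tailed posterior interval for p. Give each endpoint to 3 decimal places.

[0.634, 0.830]

Posterior: Beta(10.5, 3.9).
Equal-tailed 60% interval: the 0.2 and 0.8 quantiles of Beta(10.5, 3.9).
Posterior mean ≈ 0.729, SD ≈ 0.113; a Normal approximation gives roughly [0.634, 0.824].
Exact: F⁻¹(0.2) = 0.634; F⁻¹(0.8) = 0.830.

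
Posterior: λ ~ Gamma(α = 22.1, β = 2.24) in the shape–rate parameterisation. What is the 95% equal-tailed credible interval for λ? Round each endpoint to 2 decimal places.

[6.19, 14.38]

Posterior: Gamma(shape 22.1, rate 2.24).
Equal-tailed 95% interval: Gamma(22.1, 2.24) quantiles at 0.025 and 0.975.
Posterior mean ≈ 9.87, SD ≈ 2.10; a Normal approximation gives roughly [5.75, 13.98].
Exact: lower = 6.19; upper = 14.38.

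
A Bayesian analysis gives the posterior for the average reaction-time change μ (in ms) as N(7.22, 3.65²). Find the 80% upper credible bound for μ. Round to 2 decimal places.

Need U with P(μ ≤ U) = 0.80: U = 7.22 + z_{0.2}·3.65.
z = 0.842; U = 7.22 + 0.842 × 3.65 = 10.29.

10.29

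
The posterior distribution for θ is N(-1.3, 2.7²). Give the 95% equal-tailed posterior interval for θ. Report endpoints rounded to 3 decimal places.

The posterior is symmetric, so the 95% equal-tailed interval is θ = -1.3 ± z·2.7 with z = 1.960.
Half-width: 1.960 × 2.7 = 5.292.
-1.3 − 5.292 = -6.592; -1.3 + 5.292 = 3.992.

[-6.592, 3.992]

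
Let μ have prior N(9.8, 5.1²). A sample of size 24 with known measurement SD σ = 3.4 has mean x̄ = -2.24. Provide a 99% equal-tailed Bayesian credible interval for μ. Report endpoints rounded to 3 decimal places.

Posterior precision = 1/5.1² + 24/3.4² = 0.0384 + 2.0761 = 2.1146, so posterior SD = 0.6877.
Posterior mean = (9.8/5.1² + 24·-2.24/3.4²) / 2.1146 = -2.0211.
Interval: -2.0211 ± 2.576 × 0.6877 → [-3.792, -0.250].

[-3.792, -0.250]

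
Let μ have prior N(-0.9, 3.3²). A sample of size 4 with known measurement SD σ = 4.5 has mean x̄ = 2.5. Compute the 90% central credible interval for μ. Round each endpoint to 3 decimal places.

Posterior precision = 1/3.3² + 4/4.5² = 0.0918 + 0.1975 = 0.2894, so posterior SD = 1.8590.
Posterior mean = (-0.9/3.3² + 4·2.5/4.5²) / 0.2894 = 1.4210.
Interval: 1.4210 ± 1.645 × 1.8590 → [-1.637, 4.479].

[-1.637, 4.479]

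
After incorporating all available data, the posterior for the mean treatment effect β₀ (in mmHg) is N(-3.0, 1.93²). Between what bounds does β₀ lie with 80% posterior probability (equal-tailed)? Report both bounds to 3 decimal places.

[-5.473, -0.527]

The posterior is symmetric, so the 80% equal-tailed interval is β₀ = -3.0 ± z·1.93 with z = 1.282.
Half-width: 1.282 × 1.93 = 2.473.
-3.0 − 2.473 = -5.473; -3.0 + 2.473 = -0.527.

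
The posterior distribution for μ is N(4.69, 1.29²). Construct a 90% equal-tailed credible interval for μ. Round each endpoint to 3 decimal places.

The posterior is symmetric, so the 90% equal-tailed interval is μ = 4.69 ± z·1.29 with z = 1.645.
Half-width: 1.645 × 1.29 = 2.122.
4.69 − 2.122 = 2.568; 4.69 + 2.122 = 6.812.

[2.568, 6.812]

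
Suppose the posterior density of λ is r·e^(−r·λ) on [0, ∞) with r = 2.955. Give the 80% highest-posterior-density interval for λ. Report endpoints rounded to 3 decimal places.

[0.000, 0.545]

The exponential density is strictly decreasing on [0, ∞), so the HPD interval is anchored at 0: [0, q] with P(λ ≤ q) = 0.80.
q = −ln(1 − 0.80) / 2.955 = 1.6094 / 2.955 = 0.545.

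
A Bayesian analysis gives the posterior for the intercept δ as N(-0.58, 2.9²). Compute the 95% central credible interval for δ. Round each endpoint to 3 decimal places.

The posterior is symmetric, so the 95% equal-tailed interval is δ = -0.58 ± z·2.9 with z = 1.960.
Half-width: 1.960 × 2.9 = 5.684.
-0.58 − 5.684 = -6.264; -0.58 + 5.684 = 5.104.

[-6.264, 5.104]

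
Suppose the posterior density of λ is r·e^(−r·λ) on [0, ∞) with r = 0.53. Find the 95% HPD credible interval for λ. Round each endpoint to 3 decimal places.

[0.000, 5.652]

The exponential density is strictly decreasing on [0, ∞), so the HPD interval is anchored at 0: [0, q] with P(λ ≤ q) = 0.95.
q = −ln(1 − 0.95) / 0.53 = 2.9957 / 0.53 = 5.652.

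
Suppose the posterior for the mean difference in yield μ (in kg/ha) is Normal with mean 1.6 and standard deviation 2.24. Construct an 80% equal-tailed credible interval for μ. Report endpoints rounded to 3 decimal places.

The posterior is symmetric, so the 80% equal-tailed interval is μ = 1.6 ± z·2.24 with z = 1.282.
Half-width: 1.282 × 2.24 = 2.871.
1.6 − 2.871 = -1.271; 1.6 + 2.871 = 4.471.

[-1.271, 4.471]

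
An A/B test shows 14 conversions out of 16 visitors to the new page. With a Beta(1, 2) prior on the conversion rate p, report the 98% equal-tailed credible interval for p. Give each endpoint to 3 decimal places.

Posterior: Beta(1+14, 2+2) = Beta(15, 4).
Equal-tailed 98% interval: the 0.01 and 0.99 quantiles of Beta(15, 4).
Posterior mean ≈ 0.789, SD ≈ 0.091; a Normal approximation gives roughly [0.577, 1.002].
Exact: F⁻¹(0.01) = 0.542; F⁻¹(0.99) = 0.951.

[0.542, 0.951]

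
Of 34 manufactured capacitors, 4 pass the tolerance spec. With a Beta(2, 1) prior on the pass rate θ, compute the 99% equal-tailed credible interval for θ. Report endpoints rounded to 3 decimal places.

[0.045, 0.346]

Posterior: Beta(2+4, 1+30) = Beta(6, 31).
Equal-tailed 99% interval: the 0.005 and 0.995 quantiles of Beta(6, 31).
Posterior mean ≈ 0.162, SD ≈ 0.060; a Normal approximation gives roughly [0.008, 0.316].
Exact: F⁻¹(0.005) = 0.045; F⁻¹(0.995) = 0.346.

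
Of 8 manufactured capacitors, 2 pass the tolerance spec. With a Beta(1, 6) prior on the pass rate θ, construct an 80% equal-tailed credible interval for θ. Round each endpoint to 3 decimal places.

[0.081, 0.337]

Posterior: Beta(1+2, 6+6) = Beta(3, 12).
Equal-tailed 80% interval: the 0.1 and 0.9 quantiles of Beta(3, 12).
Posterior mean ≈ 0.200, SD ≈ 0.100; a Normal approximation gives roughly [0.072, 0.328].
Exact: F⁻¹(0.1) = 0.081; F⁻¹(0.9) = 0.337.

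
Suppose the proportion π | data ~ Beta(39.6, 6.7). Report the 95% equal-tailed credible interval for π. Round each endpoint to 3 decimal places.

Posterior: Beta(39.6, 6.7).
Equal-tailed 95% interval: the 0.025 and 0.975 quantiles of Beta(39.6, 6.7).
Posterior mean ≈ 0.855, SD ≈ 0.051; a Normal approximation gives roughly [0.755, 0.956].
Exact: F⁻¹(0.025) = 0.742; F⁻¹(0.975) = 0.940.

[0.742, 0.940]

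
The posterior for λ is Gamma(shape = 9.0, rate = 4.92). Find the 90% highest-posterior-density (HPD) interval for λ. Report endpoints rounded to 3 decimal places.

The posterior is unimodal and skewed, so the HPD interval has equal density at both endpoints and is the shortest 90% interval.
Solving f(0.848) = f(2.777) with F(2.777) − F(0.848) = 0.90 gives [0.848, 2.777].
For comparison, the equal-tailed interval is [0.954, 2.934]; the HPD is narrower and shifted toward the mode.

[0.848, 2.777]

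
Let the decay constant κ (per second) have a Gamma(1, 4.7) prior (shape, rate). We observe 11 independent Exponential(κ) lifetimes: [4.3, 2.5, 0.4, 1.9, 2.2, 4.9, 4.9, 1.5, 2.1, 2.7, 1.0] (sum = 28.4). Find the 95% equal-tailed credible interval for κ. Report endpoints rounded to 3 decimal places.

Posterior: Gamma(1+11, 4.7+28.4) = Gamma(12, 33.1) (shape, rate).
Equal-tailed 95% interval: Gamma(12, 33.1) quantiles at 0.025 and 0.975.
Posterior mean ≈ 0.363, SD ≈ 0.105; a Normal approximation gives roughly [0.157, 0.568].
Exact: lower = 0.187; upper = 0.595.

[0.187, 0.595]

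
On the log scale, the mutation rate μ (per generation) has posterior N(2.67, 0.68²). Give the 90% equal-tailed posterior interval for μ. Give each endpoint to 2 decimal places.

On the log scale the 90% interval is 2.67 ± 1.645 × 0.68 = [1.5515, 3.7885].
Exponentiate: [e^1.5515, e^3.7885] = [4.72, 44.19].

[4.72, 44.19]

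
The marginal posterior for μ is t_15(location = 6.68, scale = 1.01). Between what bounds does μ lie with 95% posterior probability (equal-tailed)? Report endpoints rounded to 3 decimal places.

[4.527, 8.833]

The t_15 distribution is symmetric; the 95% interval is 6.68 ± t·1.01 with t_{0.975,15} = 2.131.
Half-width: 2.131 × 1.01 = 2.153.
6.68 − 2.153 = 4.527; 6.68 + 2.153 = 8.833.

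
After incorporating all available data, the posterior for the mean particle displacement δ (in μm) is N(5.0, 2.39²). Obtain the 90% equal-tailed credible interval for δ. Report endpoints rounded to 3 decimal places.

The posterior is symmetric, so the 90% equal-tailed interval is δ = 5.0 ± z·2.39 with z = 1.645.
Half-width: 1.645 × 2.39 = 3.931.
5.0 − 3.931 = 1.069; 5.0 + 3.931 = 8.931.

[1.069, 8.931]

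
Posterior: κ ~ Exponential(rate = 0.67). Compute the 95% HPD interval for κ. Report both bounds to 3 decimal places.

[0.000, 4.471]

The exponential density is strictly decreasing on [0, ∞), so the HPD interval is anchored at 0: [0, q] with P(κ ≤ q) = 0.95.
q = −ln(1 − 0.95) / 0.67 = 2.9957 / 0.67 = 4.471.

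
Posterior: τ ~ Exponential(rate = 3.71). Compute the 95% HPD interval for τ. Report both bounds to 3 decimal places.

[0.000, 0.807]

The exponential density is strictly decreasing on [0, ∞), so the HPD interval is anchored at 0: [0, q] with P(τ ≤ q) = 0.95.
q = −ln(1 − 0.95) / 3.71 = 2.9957 / 3.71 = 0.807.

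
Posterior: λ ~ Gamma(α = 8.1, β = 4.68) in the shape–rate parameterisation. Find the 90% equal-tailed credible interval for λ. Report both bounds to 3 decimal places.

[0.866, 2.837]

Posterior: Gamma(shape 8.1, rate 4.68).
Equal-tailed 90% interval: Gamma(8.1, 4.68) quantiles at 0.05 and 0.95.
Posterior mean ≈ 1.731, SD ≈ 0.608; a Normal approximation gives roughly [0.730, 2.731].
Exact: lower = 0.866; upper = 2.837.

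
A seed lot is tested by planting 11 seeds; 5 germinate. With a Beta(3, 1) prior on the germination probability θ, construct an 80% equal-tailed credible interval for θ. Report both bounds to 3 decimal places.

Posterior: Beta(3+5, 1+6) = Beta(8, 7).
Equal-tailed 80% interval: the 0.1 and 0.9 quantiles of Beta(8, 7).
Posterior mean ≈ 0.533, SD ≈ 0.125; a Normal approximation gives roughly [0.373, 0.693].
Exact: F⁻¹(0.1) = 0.369; F⁻¹(0.9) = 0.695.

[0.369, 0.695]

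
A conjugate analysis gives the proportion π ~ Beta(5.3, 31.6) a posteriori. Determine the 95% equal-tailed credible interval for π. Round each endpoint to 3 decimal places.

[0.052, 0.272]

Posterior: Beta(5.3, 31.6).
Equal-tailed 95% interval: the 0.025 and 0.975 quantiles of Beta(5.3, 31.6).
Posterior mean ≈ 0.144, SD ≈ 0.057; a Normal approximation gives roughly [0.032, 0.255].
Exact: F⁻¹(0.025) = 0.052; F⁻¹(0.975) = 0.272.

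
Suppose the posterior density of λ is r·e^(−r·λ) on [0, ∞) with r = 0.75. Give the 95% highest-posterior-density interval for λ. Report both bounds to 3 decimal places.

The exponential density is strictly decreasing on [0, ∞), so the HPD interval is anchored at 0: [0, q] with P(λ ≤ q) = 0.95.
q = −ln(1 − 0.95) / 0.75 = 2.9957 / 0.75 = 3.994.

[0.000, 3.994]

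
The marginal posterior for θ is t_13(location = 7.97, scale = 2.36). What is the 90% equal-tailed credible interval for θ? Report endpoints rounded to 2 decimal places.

[3.79, 12.15]

The t_13 distribution is symmetric; the 90% interval is 7.97 ± t·2.36 with t_{0.95,13} = 1.771.
Half-width: 1.771 × 2.36 = 4.18.
7.97 − 4.18 = 3.79; 7.97 + 4.18 = 12.15.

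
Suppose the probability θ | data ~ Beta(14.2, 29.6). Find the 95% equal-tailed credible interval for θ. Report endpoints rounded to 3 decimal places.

[0.196, 0.468]

Posterior: Beta(14.2, 29.6).
Equal-tailed 95% interval: the 0.025 and 0.975 quantiles of Beta(14.2, 29.6).
Posterior mean ≈ 0.324, SD ≈ 0.070; a Normal approximation gives roughly [0.187, 0.461].
Exact: F⁻¹(0.025) = 0.196; F⁻¹(0.975) = 0.468.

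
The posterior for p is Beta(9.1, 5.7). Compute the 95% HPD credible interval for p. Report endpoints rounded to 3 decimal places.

[0.376, 0.846]

The posterior is unimodal and skewed, so the HPD interval has equal density at both endpoints and is the shortest 95% interval.
Solving f(0.376) = f(0.846) with F(0.846) − F(0.376) = 0.95 gives [0.376, 0.846].
For comparison, the equal-tailed interval is [0.364, 0.836]; the HPD is narrower and shifted toward the mode.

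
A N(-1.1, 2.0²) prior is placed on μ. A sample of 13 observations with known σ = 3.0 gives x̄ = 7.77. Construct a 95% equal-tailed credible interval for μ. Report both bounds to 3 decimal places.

Posterior precision = 1/2.0² + 13/3.0² = 0.2500 + 1.4444 = 1.6944, so posterior SD = 0.7682.
Posterior mean = (-1.1/2.0² + 13·7.77/3.0²) / 1.6944 = 6.4613.
Interval: 6.4613 ± 1.960 × 0.7682 → [4.956, 7.967].

[4.956, 7.967]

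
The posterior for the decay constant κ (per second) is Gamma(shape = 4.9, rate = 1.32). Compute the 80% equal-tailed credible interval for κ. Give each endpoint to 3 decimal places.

Posterior: Gamma(shape 4.9, rate 1.32).
Equal-tailed 80% interval: Gamma(4.9, 1.32) quantiles at 0.1 and 0.9.
Posterior mean ≈ 3.712, SD ≈ 1.677; a Normal approximation gives roughly [1.563, 5.861].
Exact: lower = 1.790; upper = 5.958.

[1.790, 5.958]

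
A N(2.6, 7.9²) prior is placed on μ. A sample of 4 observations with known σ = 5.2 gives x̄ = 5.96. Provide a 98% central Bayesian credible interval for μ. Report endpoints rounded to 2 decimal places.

Posterior precision = 1/7.9² + 4/5.2² = 0.0160 + 0.1479 = 0.1640, so posterior SD = 2.4697.
Posterior mean = (2.6/7.9² + 4·5.96/5.2²) / 0.1640 = 5.6316.
Interval: 5.6316 ± 2.326 × 2.4697 → [-0.11, 11.38].

[-0.11, 11.38]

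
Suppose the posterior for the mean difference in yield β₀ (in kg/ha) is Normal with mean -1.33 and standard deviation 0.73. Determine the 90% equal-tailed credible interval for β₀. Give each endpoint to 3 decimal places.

[-2.531, -0.129]

The posterior is symmetric, so the 90% equal-tailed interval is β₀ = -1.33 ± z·0.73 with z = 1.645.
Half-width: 1.645 × 0.73 = 1.201.
-1.33 − 1.201 = -2.531; -1.33 + 1.201 = -0.129.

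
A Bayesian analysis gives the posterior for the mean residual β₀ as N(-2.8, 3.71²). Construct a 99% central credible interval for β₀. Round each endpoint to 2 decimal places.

The posterior is symmetric, so the 99% equal-tailed interval is β₀ = -2.8 ± z·3.71 with z = 2.576.
Half-width: 2.576 × 3.71 = 9.56.
-2.8 − 9.56 = -12.36; -2.8 + 9.56 = 6.76.

[-12.36, 6.76]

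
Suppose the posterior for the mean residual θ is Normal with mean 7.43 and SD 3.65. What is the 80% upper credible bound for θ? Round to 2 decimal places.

10.50

Need U with P(θ ≤ U) = 0.80: U = 7.43 + z_{0.2}·3.65.
z = 0.842; U = 7.43 + 0.842 × 3.65 = 10.50.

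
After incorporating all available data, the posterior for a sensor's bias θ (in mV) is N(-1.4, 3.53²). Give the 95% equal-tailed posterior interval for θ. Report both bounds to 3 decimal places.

[-8.319, 5.519]

The posterior is symmetric, so the 95% equal-tailed interval is θ = -1.4 ± z·3.53 with z = 1.960.
Half-width: 1.960 × 3.53 = 6.919.
-1.4 − 6.919 = -8.319; -1.4 + 6.919 = 5.519.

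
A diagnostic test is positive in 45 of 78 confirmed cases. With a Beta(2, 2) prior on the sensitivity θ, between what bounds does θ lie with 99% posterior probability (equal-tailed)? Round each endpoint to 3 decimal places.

[0.432, 0.708]

Posterior: Beta(2+45, 2+33) = Beta(47, 35).
Equal-tailed 99% interval: the 0.005 and 0.995 quantiles of Beta(47, 35).
Posterior mean ≈ 0.573, SD ≈ 0.054; a Normal approximation gives roughly [0.433, 0.713].
Exact: F⁻¹(0.005) = 0.432; F⁻¹(0.995) = 0.708.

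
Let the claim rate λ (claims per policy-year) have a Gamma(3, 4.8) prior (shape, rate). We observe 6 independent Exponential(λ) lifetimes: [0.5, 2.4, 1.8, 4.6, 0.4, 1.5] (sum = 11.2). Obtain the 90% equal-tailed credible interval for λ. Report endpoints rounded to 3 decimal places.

[0.293, 0.902]

Posterior: Gamma(3+6, 4.8+11.2) = Gamma(9, 16.0) (shape, rate).
Equal-tailed 90% interval: Gamma(9, 16.0) quantiles at 0.05 and 0.95.
Posterior mean ≈ 0.562, SD ≈ 0.188; a Normal approximation gives roughly [0.254, 0.871].
Exact: lower = 0.293; upper = 0.902.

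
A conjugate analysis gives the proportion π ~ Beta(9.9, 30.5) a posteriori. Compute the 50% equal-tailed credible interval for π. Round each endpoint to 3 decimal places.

Posterior: Beta(9.9, 30.5).
Equal-tailed 50% interval: the 0.25 and 0.75 quantiles of Beta(9.9, 30.5).
Posterior mean ≈ 0.245, SD ≈ 0.067; a Normal approximation gives roughly [0.200, 0.290].
Exact: F⁻¹(0.25) = 0.197; F⁻¹(0.75) = 0.288.

[0.197, 0.288]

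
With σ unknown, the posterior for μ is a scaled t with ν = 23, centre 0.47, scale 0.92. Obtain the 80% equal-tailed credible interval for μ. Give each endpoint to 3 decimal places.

[-0.744, 1.684]

The t_23 distribution is symmetric; the 80% interval is 0.47 ± t·0.92 with t_{0.9,23} = 1.319.
Half-width: 1.319 × 0.92 = 1.214.
0.47 − 1.214 = -0.744; 0.47 + 1.214 = 1.684.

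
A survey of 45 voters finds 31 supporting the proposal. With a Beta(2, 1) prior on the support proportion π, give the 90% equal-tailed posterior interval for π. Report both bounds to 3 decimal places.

Posterior: Beta(2+31, 1+14) = Beta(33, 15).
Equal-tailed 90% interval: the 0.05 and 0.95 quantiles of Beta(33, 15).
Posterior mean ≈ 0.688, SD ≈ 0.066; a Normal approximation gives roughly [0.579, 0.796].
Exact: F⁻¹(0.05) = 0.574; F⁻¹(0.95) = 0.792.

[0.574, 0.792]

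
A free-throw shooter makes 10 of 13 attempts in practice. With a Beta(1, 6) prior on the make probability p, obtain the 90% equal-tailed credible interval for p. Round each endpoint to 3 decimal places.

Posterior: Beta(1+10, 6+3) = Beta(11, 9).
Equal-tailed 90% interval: the 0.05 and 0.95 quantiles of Beta(11, 9).
Posterior mean ≈ 0.550, SD ≈ 0.109; a Normal approximation gives roughly [0.371, 0.729].
Exact: F⁻¹(0.05) = 0.368; F⁻¹(0.95) = 0.726.

[0.368, 0.726]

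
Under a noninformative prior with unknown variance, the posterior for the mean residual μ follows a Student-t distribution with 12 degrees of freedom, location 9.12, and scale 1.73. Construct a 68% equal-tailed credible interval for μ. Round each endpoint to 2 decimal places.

The t_12 distribution is symmetric; the 68% interval is 9.12 ± t·1.73 with t_{0.84,12} = 1.037.
Half-width: 1.037 × 1.73 = 1.79.
9.12 − 1.79 = 7.33; 9.12 + 1.79 = 10.91.

[7.33, 10.91]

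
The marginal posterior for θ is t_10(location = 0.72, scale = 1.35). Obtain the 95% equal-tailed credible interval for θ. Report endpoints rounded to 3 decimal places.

The t_10 distribution is symmetric; the 95% interval is 0.72 ± t·1.35 with t_{0.975,10} = 2.228.
Half-width: 2.228 × 1.35 = 3.008.
0.72 − 3.008 = -2.288; 0.72 + 3.008 = 3.728.

[-2.288, 3.728]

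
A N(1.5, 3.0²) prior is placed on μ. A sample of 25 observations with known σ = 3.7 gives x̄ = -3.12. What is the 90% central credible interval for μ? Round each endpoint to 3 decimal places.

Posterior precision = 1/3.0² + 25/3.7² = 0.1111 + 1.8262 = 1.9373, so posterior SD = 0.7185.
Posterior mean = (1.5/3.0² + 25·-3.12/3.7²) / 1.9373 = -2.8550.
Interval: -2.8550 ± 1.645 × 0.7185 → [-4.037, -1.673].

[-4.037, -1.673]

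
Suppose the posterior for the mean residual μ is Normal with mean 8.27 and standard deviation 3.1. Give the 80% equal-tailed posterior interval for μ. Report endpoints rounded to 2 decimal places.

The posterior is symmetric, so the 80% equal-tailed interval is μ = 8.27 ± z·3.1 with z = 1.282.
Half-width: 1.282 × 3.1 = 3.97.
8.27 − 3.97 = 4.30; 8.27 + 3.97 = 12.24.

[4.30, 12.24]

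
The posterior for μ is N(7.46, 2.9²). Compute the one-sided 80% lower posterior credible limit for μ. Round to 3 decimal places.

5.019

Need L with P(μ ≥ L) = 0.80: L = 7.46 − z_{0.2}·2.9.
z = 0.842; L = 7.46 − 0.842 × 2.9 = 5.019.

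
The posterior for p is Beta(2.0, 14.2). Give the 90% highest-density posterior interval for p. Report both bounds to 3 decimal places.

[0.007, 0.236]

The posterior is unimodal and skewed, so the HPD interval has equal density at both endpoints and is the shortest 90% interval.
Solving f(0.007) = f(0.236) with F(0.236) − F(0.007) = 0.90 gives [0.007, 0.236].
For comparison, the equal-tailed interval is [0.024, 0.276]; the HPD is narrower and shifted toward the mode.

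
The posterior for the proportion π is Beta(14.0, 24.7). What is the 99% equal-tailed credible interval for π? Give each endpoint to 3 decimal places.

Posterior: Beta(14.0, 24.7).
Equal-tailed 99% interval: the 0.005 and 0.995 quantiles of Beta(14.0, 24.7).
Posterior mean ≈ 0.362, SD ≈ 0.076; a Normal approximation gives roughly [0.165, 0.558].
Exact: F⁻¹(0.005) = 0.183; F⁻¹(0.995) = 0.567.

[0.183, 0.567]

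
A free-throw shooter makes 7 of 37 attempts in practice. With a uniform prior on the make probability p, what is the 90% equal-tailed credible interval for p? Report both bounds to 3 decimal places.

Posterior: Beta(1+7, 1+30) = Beta(8, 31).
Equal-tailed 90% interval: the 0.05 and 0.95 quantiles of Beta(8, 31).
Posterior mean ≈ 0.205, SD ≈ 0.064; a Normal approximation gives roughly [0.100, 0.310].
Exact: F⁻¹(0.05) = 0.109; F⁻¹(0.95) = 0.318.

[0.109, 0.318]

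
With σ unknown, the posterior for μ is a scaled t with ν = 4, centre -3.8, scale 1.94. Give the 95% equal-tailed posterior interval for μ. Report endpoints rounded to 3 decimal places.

The t_4 distribution is symmetric; the 95% interval is -3.8 ± t·1.94 with t_{0.975,4} = 2.776.
Half-width: 2.776 × 1.94 = 5.386.
-3.8 − 5.386 = -9.186; -3.8 + 5.386 = 1.586.

[-9.186, 1.586]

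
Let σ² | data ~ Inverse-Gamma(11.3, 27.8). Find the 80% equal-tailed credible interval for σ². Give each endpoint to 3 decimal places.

[1.763, 3.828]

Inverse-Gamma(11.3, 27.8) quantiles: F⁻¹(0.1) and F⁻¹(0.9).
Equivalently, 1/σ² ~ Gamma(11.3, rate = 27.8); invert its 0.9 and 0.1 quantiles.
Posterior mean ≈ 2.699, SD ≈ 0.885; a Normal approximation gives roughly [1.565, 3.833].
Exact: lower = 1.763; upper = 3.828.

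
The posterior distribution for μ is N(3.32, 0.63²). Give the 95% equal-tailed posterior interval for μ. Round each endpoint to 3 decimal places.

The posterior is symmetric, so the 95% equal-tailed interval is μ = 3.32 ± z·0.63 with z = 1.960.
Half-width: 1.960 × 0.63 = 1.235.
3.32 − 1.235 = 2.085; 3.32 + 1.235 = 4.555.

[2.085, 4.555]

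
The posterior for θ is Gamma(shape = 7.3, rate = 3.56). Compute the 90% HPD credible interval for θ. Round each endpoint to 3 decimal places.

The posterior is unimodal and skewed, so the HPD interval has equal density at both endpoints and is the shortest 90% interval.
Solving f(0.839) = f(3.218) with F(3.218) − F(0.839) = 0.90 gives [0.839, 3.218].
For comparison, the equal-tailed interval is [0.981, 3.437]; the HPD is narrower and shifted toward the mode.

[0.839, 3.218]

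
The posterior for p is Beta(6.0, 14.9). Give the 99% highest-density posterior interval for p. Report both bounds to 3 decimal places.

[0.075, 0.547]

The posterior is unimodal and skewed, so the HPD interval has equal density at both endpoints and is the shortest 99% interval.
Solving f(0.075) = f(0.547) with F(0.547) − F(0.075) = 0.99 gives [0.075, 0.547].
For comparison, the equal-tailed interval is [0.085, 0.562]; the HPD is narrower and shifted toward the mode.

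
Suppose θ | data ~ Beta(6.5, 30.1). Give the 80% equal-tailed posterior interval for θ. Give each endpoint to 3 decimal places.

[0.102, 0.261]

Posterior: Beta(6.5, 30.1).
Equal-tailed 80% interval: the 0.1 and 0.9 quantiles of Beta(6.5, 30.1).
Posterior mean ≈ 0.178, SD ≈ 0.062; a Normal approximation gives roughly [0.098, 0.257].
Exact: F⁻¹(0.1) = 0.102; F⁻¹(0.9) = 0.261.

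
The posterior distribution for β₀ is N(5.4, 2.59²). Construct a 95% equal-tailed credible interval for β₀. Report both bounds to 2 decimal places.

[0.32, 10.48]

The posterior is symmetric, so the 95% equal-tailed interval is β₀ = 5.4 ± z·2.59 with z = 1.960.
Half-width: 1.960 × 2.59 = 5.08.
5.4 − 5.08 = 0.32; 5.4 + 5.08 = 10.48.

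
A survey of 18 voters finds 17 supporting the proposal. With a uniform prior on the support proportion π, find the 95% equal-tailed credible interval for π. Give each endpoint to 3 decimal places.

Posterior: Beta(1+17, 1+1) = Beta(18, 2).
Equal-tailed 95% interval: the 0.025 and 0.975 quantiles of Beta(18, 2).
Posterior mean ≈ 0.900, SD ≈ 0.065; a Normal approximation gives roughly [0.772, 1.028].
Exact: F⁻¹(0.025) = 0.740; F⁻¹(0.975) = 0.987.

[0.740, 0.987]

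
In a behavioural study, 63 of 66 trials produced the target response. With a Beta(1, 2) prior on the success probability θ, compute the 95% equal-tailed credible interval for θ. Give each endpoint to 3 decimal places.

Posterior: Beta(1+63, 2+3) = Beta(64, 5).
Equal-tailed 95% interval: the 0.025 and 0.975 quantiles of Beta(64, 5).
Posterior mean ≈ 0.928, SD ≈ 0.031; a Normal approximation gives roughly [0.867, 0.988].
Exact: F⁻¹(0.025) = 0.856; F⁻¹(0.975) = 0.976.

[0.856, 0.976]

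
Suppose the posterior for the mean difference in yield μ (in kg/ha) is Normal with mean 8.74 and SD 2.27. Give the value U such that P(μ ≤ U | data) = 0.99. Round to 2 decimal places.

14.02

Need U with P(μ ≤ U) = 0.99: U = 8.74 + z_{0.01}·2.27.
z = 2.326; U = 8.74 + 2.326 × 2.27 = 14.02.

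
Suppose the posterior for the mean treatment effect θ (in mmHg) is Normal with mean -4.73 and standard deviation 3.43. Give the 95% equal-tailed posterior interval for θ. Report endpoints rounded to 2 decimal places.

[-11.45, 1.99]

The posterior is symmetric, so the 95% equal-tailed interval is θ = -4.73 ± z·3.43 with z = 1.960.
Half-width: 1.960 × 3.43 = 6.72.
-4.73 − 6.72 = -11.45; -4.73 + 6.72 = 1.99.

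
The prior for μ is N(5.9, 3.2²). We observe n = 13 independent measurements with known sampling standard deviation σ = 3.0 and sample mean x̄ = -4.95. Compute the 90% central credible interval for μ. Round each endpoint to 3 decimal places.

[-5.587, -2.938]

Posterior precision = 1/3.2² + 13/3.0² = 0.0977 + 1.4444 = 1.5421, so posterior SD = 0.8053.
Posterior mean = (5.9/3.2² + 13·-4.95/3.0²) / 1.5421 = -4.2629.
Interval: -4.2629 ± 1.645 × 0.8053 → [-5.587, -2.938].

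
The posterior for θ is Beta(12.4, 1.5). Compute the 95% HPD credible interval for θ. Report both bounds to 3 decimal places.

The posterior is unimodal and skewed, so the HPD interval has equal density at both endpoints and is the shortest 95% interval.
Solving f(0.734) = f(1.000) with F(1.000) − F(0.734) = 0.95 gives [0.734, 1.000].
For comparison, the equal-tailed interval is [0.691, 0.992]; the HPD is narrower and shifted toward the mode.

[0.734, 1.000]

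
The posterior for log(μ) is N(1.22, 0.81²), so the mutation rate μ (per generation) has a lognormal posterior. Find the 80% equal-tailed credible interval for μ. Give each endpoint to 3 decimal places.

[1.200, 9.564]

On the log scale the 80% interval is 1.22 ± 1.282 × 0.81 = [0.1819, 2.2581].
Exponentiate: [e^0.1819, e^2.2581] = [1.200, 9.564].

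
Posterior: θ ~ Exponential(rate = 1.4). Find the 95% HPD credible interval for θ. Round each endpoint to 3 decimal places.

[0.000, 2.140]

The exponential density is strictly decreasing on [0, ∞), so the HPD interval is anchored at 0: [0, q] with P(θ ≤ q) = 0.95.
q = −ln(1 − 0.95) / 1.4 = 2.9957 / 1.4 = 2.140.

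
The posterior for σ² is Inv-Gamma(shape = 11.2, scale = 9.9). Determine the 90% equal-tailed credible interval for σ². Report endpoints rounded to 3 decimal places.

Inverse-Gamma(11.2, 9.9) quantiles: F⁻¹(0.05) and F⁻¹(0.95).
Equivalently, 1/σ² ~ Gamma(11.2, rate = 9.9); invert its 0.95 and 0.05 quantiles.
Posterior mean ≈ 0.971, SD ≈ 0.320; a Normal approximation gives roughly [0.444, 1.497].
Exact: lower = 0.575; upper = 1.567.

[0.575, 1.567]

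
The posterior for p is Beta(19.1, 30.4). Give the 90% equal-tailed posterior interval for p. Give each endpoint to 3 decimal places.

Posterior: Beta(19.1, 30.4).
Equal-tailed 90% interval: the 0.05 and 0.95 quantiles of Beta(19.1, 30.4).
Posterior mean ≈ 0.386, SD ≈ 0.069; a Normal approximation gives roughly [0.273, 0.499].
Exact: F⁻¹(0.05) = 0.276; F⁻¹(0.95) = 0.501.

[0.276, 0.501]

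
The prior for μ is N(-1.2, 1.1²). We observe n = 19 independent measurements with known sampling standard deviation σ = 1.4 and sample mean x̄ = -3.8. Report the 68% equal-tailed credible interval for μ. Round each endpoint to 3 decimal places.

Posterior precision = 1/1.1² + 19/1.4² = 0.8264 + 9.6939 = 10.5203, so posterior SD = 0.3083.
Posterior mean = (-1.2/1.1² + 19·-3.8/1.4²) / 10.5203 = -3.5958.
Interval: -3.5958 ± 0.994 × 0.3083 → [-3.902, -3.289].

[-3.902, -3.289]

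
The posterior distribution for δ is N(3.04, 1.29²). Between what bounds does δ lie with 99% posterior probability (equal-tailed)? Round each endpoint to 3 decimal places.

The posterior is symmetric, so the 99% equal-tailed interval is δ = 3.04 ± z·1.29 with z = 2.576.
Half-width: 2.576 × 1.29 = 3.323.
3.04 − 3.323 = -0.283; 3.04 + 3.323 = 6.363.

[-0.283, 6.363]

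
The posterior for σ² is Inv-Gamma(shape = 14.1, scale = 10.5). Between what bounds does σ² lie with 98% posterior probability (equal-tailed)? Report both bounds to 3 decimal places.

Inverse-Gamma(14.1, 10.5) quantiles: F⁻¹(0.01) and F⁻¹(0.99).
Equivalently, 1/σ² ~ Gamma(14.1, rate = 10.5); invert its 0.99 and 0.01 quantiles.
Posterior mean ≈ 0.802, SD ≈ 0.230; a Normal approximation gives roughly [0.265, 1.338].
Exact: lower = 0.433; upper = 1.533.

[0.433, 1.533]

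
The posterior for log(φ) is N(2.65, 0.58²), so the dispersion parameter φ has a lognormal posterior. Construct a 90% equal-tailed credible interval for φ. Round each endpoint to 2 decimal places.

On the log scale the 90% interval is 2.65 ± 1.645 × 0.58 = [1.6960, 3.6040].
Exponentiate: [e^1.6960, e^3.6040] = [5.45, 36.75].

[5.45, 36.75]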